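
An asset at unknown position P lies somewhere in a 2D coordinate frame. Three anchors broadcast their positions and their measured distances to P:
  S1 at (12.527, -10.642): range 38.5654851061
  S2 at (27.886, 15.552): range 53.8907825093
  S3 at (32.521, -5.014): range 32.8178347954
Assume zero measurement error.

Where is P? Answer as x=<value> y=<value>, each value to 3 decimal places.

x=40.922 y=-36.738

eq1: (x − 12.527)² + (y + 10.642)² = 38.5654851061²
eq2: (x − 27.886)² + (y − 15.552)² = 53.8907825093²
eq3: (x − 32.521)² + (y + 5.014)² = 32.8178347954²
eq2−eq1, eq2−eq3 (x²,y² cancel):
  -30.718·x − 52.388·y = 667.603991
  9.270·x − 41.132·y = 1890.468096
det = -30.718·-41.132 − -52.388·9.270 = 1749.129536
x = (667.603991·-41.132 − -52.388·1890.468096) / 1749.129536 = 40.922044
y = (-30.718·1890.468096 − 667.603991·9.270) / 1749.129536 = -36.738324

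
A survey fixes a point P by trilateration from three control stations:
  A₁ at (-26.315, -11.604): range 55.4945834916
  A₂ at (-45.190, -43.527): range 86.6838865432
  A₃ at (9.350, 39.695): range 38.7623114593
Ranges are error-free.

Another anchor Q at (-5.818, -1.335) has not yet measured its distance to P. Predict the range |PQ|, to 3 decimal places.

eq1: (x + 26.315)² + (y + 11.604)² = 55.4945834916²
eq2: (x + 45.190)² + (y + 43.527)² = 86.6838865432²
eq3: (x − 9.350)² + (y − 39.695)² = 38.7623114593²
eq2−eq1, eq2−eq3 (x²,y² cancel):
  37.750·x + 63.846·y = 1324.843601
  109.080·x + 166.444·y = 3737.959093
det = 37.750·166.444 − 63.846·109.080 = -681.060680
x = (1324.843601·166.444 − 63.846·3737.959093) / -681.060680 = 26.637080
y = (37.750·3737.959093 − 1324.843601·109.080) / -681.060680 = 5.001000
|P − Q| = √((26.637080 − -5.818)² + (5.001000 − -1.335)²) = 33.067765

33.068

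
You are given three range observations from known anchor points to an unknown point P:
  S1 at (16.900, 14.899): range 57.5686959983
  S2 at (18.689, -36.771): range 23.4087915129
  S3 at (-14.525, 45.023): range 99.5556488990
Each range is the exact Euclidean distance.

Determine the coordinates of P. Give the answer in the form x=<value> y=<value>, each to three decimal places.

x=42.098 y=-36.862

eq1: (x − 16.900)² + (y − 14.899)² = 57.5686959983²
eq2: (x − 18.689)² + (y + 36.771)² = 23.4087915129²
eq3: (x + 14.525)² + (y − 45.023)² = 99.5556488990²
eq3−eq1, eq3−eq2 (x²,y² cancel):
  62.850·x − 60.248·y = 4866.716516
  66.428·x − 163.588·y = 8826.694716
det = 62.850·-163.588 − -60.248·66.428 = -6279.351656
x = (4866.716516·-163.588 − -60.248·8826.694716) / -6279.351656 = 42.097613
y = (62.850·8826.694716 − 4866.716516·66.428) / -6279.351656 = -36.862328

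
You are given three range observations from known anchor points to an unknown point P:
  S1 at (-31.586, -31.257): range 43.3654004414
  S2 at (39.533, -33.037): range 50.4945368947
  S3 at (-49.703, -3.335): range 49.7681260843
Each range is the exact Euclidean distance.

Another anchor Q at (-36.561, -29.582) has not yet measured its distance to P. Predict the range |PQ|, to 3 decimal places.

eq1: (x + 31.586)² + (y + 31.257)² = 43.3654004414²
eq2: (x − 39.533)² + (y + 33.037)² = 50.4945368947²
eq3: (x + 49.703)² + (y + 3.335)² = 49.7681260843²
eq1−eq3, eq1−eq2 (x²,y² cancel):
  -36.234·x + 55.844·y = -89.473429
  142.238·x − 3.560·y = 10.485712
det = -36.234·-3.560 − 55.844·142.238 = -7814.145832
x = (-89.473429·-3.560 − 55.844·10.485712) / -7814.145832 = 0.034174
y = (-36.234·10.485712 − -89.473429·142.238) / -7814.145832 = -1.580030
|P − Q| = √((0.034174 − -36.561)² + (-1.580030 − -29.582)²) = 46.079465

46.079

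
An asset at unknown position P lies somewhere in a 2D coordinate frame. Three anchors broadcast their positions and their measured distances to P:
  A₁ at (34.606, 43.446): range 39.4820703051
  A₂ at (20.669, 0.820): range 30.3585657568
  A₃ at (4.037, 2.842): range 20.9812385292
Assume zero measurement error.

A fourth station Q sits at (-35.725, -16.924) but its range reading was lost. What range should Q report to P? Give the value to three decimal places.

54.311

eq1: (x − 34.606)² + (y − 43.446)² = 39.4820703051²
eq2: (x − 20.669)² + (y − 0.820)² = 30.3585657568²
eq3: (x − 4.037)² + (y − 2.842)² = 20.9812385292²
eq3−eq1, eq3−eq2 (x²,y² cancel):
  61.138·x + 81.208·y = 1942.134314
  33.264·x − 4.044·y = -77.924517
det = 61.138·-4.044 − 81.208·33.264 = -2948.544984
x = (1942.134314·-4.044 − 81.208·-77.924517) / -2948.544984 = 0.517508
y = (61.138·-77.924517 − 1942.134314·33.264) / -2948.544984 = 23.525944
|P − Q| = √((0.517508 − -35.725)² + (23.525944 − -16.924)²) = 54.311301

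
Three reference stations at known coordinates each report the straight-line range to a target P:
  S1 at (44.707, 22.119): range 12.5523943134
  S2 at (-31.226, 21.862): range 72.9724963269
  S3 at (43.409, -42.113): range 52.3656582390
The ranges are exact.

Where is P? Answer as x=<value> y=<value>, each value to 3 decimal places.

x=40.807 y=10.188

eq1: (x − 44.707)² + (y − 22.119)² = 12.5523943134²
eq2: (x + 31.226)² + (y − 21.862)² = 72.9724963269²
eq3: (x − 43.409)² + (y + 42.113)² = 52.3656582390²
eq1−eq3, eq1−eq2 (x²,y² cancel):
  -2.596·x − 128.464·y = -1414.719520
  -151.866·x − 0.514·y = -6202.378507
det = -2.596·-0.514 − -128.464·-151.866 = -19507.979480
x = (-1414.719520·-0.514 − -128.464·-6202.378507) / -19507.979480 = 40.806645
y = (-2.596·-6202.378507 − -1414.719520·-151.866) / -19507.979480 = 10.187955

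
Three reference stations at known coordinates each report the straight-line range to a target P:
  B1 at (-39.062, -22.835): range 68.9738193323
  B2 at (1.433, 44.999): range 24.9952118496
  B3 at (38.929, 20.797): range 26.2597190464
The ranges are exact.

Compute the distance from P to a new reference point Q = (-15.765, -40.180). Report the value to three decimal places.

eq1: (x + 39.062)² + (y + 22.835)² = 68.9738193323²
eq2: (x − 1.433)² + (y − 44.999)² = 24.9952118496²
eq3: (x − 38.929)² + (y − 20.797)² = 26.2597190464²
eq2−eq3, eq2−eq1 (x²,y² cancel):
  74.992·x − 48.404·y = -143.793469
  -80.990·x − 135.668·y = -4112.313559
det = 74.992·-135.668 − -48.404·-80.990 = -14094.254616
x = (-143.793469·-135.668 − -48.404·-4112.313559) / -14094.254616 = 12.738826
y = (74.992·-4112.313559 − -143.793469·-80.990) / -14094.254616 = 22.706873
|P − Q| = √((12.738826 − -15.765)² + (22.706873 − -40.180)²) = 69.045108

69.045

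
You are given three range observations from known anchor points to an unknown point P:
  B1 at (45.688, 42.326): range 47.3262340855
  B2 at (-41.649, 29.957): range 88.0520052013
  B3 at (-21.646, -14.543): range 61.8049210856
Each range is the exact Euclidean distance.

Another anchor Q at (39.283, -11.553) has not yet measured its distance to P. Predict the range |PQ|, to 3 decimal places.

eq1: (x − 45.688)² + (y − 42.326)² = 47.3262340855²
eq2: (x + 41.649)² + (y − 29.957)² = 88.0520052013²
eq3: (x + 21.646)² + (y + 14.543)² = 61.8049210856²
eq2−eq1, eq2−eq3 (x²,y² cancel):
  174.674·x + 24.738·y = 6760.205757
  40.006·x − 89.000·y = 1981.294465
det = 174.674·-89.000 − 24.738·40.006 = -16535.654428
x = (6760.205757·-89.000 − 24.738·1981.294465) / -16535.654428 = 39.349611
y = (174.674·1981.294465 − 6760.205757·40.006) / -16535.654428 = -4.573864
|P − Q| = √((39.349611 − 39.283)² + (-4.573864 − -11.553)²) = 6.979454

6.979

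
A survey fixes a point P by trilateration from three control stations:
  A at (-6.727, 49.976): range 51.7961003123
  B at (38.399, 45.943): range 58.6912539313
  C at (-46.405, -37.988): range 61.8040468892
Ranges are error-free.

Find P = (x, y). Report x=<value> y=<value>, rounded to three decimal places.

x=3.029 y=-0.893

eq1: (x + 6.727)² + (y − 49.976)² = 51.7961003123²
eq2: (x − 38.399)² + (y − 45.943)² = 58.6912539313²
eq3: (x + 46.405)² + (y + 37.988)² = 61.8040468892²
eq1−eq2, eq1−eq3 (x²,y² cancel):
  90.252·x − 8.066·y = 280.562065
  -79.356·x − 175.928·y = -83.245140
det = 90.252·-175.928 − -8.066·-79.356 = -16517.939352
x = (280.562065·-175.928 − -8.066·-83.245140) / -16517.939352 = 3.028839
y = (90.252·-83.245140 − 280.562065·-79.356) / -16517.939352 = -0.893044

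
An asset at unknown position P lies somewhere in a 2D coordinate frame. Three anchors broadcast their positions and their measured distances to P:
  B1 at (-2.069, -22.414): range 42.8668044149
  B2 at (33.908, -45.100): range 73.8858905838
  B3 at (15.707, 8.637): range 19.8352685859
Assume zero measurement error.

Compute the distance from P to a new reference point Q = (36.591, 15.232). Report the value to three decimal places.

eq1: (x + 2.069)² + (y + 22.414)² = 42.8668044149²
eq2: (x − 33.908)² + (y + 45.100)² = 73.8858905838²
eq3: (x − 15.707)² + (y − 8.637)² = 19.8352685859²
eq1−eq2, eq1−eq3 (x²,y² cancel):
  71.954·x − 45.372·y = -944.467600
  35.552·x + 62.102·y = 1258.764502
det = 71.954·62.102 − -45.372·35.552 = 6081.552652
x = (-944.467600·62.102 − -45.372·1258.764502) / 6081.552652 = -0.253334
y = (71.954·1258.764502 − -944.467600·35.552) / 6081.552652 = 20.414335
|P − Q| = √((-0.253334 − 36.591)² + (20.414335 − 15.232)²) = 37.207009

37.207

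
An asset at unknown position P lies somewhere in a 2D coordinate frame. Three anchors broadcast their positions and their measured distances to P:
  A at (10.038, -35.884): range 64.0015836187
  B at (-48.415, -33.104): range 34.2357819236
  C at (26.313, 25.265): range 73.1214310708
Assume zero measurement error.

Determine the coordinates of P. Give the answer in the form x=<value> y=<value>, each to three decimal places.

eq1: (x − 10.038)² + (y + 35.884)² = 64.0015836187²
eq2: (x + 48.415)² + (y + 33.104)² = 34.2357819236²
eq3: (x − 26.313)² + (y − 25.265)² = 73.1214310708²
eq1−eq2, eq1−eq3 (x²,y² cancel):
  -116.906·x + 5.560·y = 4975.578083
  32.550·x + 122.298·y = -1308.269682
det = -116.906·122.298 − 5.560·32.550 = -14478.347988
x = (4975.578083·122.298 − 5.560·-1308.269682) / -14478.347988 = -42.530904
y = (-116.906·-1308.269682 − 4975.578083·32.550) / -14478.347988 = 0.622342

x=-42.531 y=0.622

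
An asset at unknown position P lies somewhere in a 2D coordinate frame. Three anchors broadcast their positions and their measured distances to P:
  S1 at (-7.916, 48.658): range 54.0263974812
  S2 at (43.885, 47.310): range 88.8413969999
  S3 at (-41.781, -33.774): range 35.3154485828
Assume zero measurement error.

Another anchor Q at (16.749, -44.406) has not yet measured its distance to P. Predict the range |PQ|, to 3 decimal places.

65.370

eq1: (x + 7.916)² + (y − 48.658)² = 54.0263974812²
eq2: (x − 43.885)² + (y − 47.310)² = 88.8413969999²
eq3: (x + 41.781)² + (y + 33.774)² = 35.3154485828²
eq2−eq3, eq2−eq1 (x²,y² cancel):
  -171.332·x − 162.168·y = 5367.818624
  -103.602·x + 2.696·y = 3240.076891
det = -171.332·2.696 − -162.168·-103.602 = -17262.840208
x = (5367.818624·2.696 − -162.168·3240.076891) / -17262.840208 = -31.275759
y = (-171.332·3240.076891 − 5367.818624·-103.602) / -17262.840208 = -0.057226
|P − Q| = √((-31.275759 − 16.749)² + (-0.057226 − -44.406)²) = 65.369650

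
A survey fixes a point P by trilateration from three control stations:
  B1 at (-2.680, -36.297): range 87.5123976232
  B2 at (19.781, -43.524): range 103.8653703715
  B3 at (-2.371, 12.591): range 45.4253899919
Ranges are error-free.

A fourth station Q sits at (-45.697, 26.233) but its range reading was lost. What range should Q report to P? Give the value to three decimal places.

22.798

eq1: (x + 2.680)² + (y + 36.297)² = 87.5123976232²
eq2: (x − 19.781)² + (y + 43.524)² = 103.8653703715²
eq3: (x + 2.371)² + (y − 12.591)² = 45.4253899919²
eq3−eq2, eq3−eq1 (x²,y² cancel):
  44.304·x − 112.230·y = -6603.077491
  -0.618·x − 97.776·y = -4434.453995
det = 44.304·-97.776 − -112.230·-0.618 = -4401.226044
x = (-6603.077491·-97.776 − -112.230·-4434.453995) / -4401.226044 = -33.614209
y = (44.304·-4434.453995 − -6603.077491·-0.618) / -4401.226044 = 45.565656
|P − Q| = √((-33.614209 − -45.697)² + (45.565656 − 26.233)²) = 22.797926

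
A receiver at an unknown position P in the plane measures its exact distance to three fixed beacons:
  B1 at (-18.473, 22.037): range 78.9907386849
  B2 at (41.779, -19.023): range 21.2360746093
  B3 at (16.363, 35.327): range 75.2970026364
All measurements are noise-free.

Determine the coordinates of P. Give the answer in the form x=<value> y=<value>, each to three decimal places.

x=32.637 y=-38.190

eq1: (x + 18.473)² + (y − 22.037)² = 78.9907386849²
eq2: (x − 41.779)² + (y + 19.023)² = 21.2360746093²
eq3: (x − 16.363)² + (y − 35.327)² = 75.2970026364²
eq1−eq3, eq1−eq2 (x²,y² cancel):
  69.672·x + 26.580·y = 1258.761792
  120.504·x − 82.120·y = 7069.044205
det = 69.672·-82.120 − 26.580·120.504 = -8924.460960
x = (1258.761792·-82.120 − 26.580·7069.044205) / -8924.460960 = 32.636673
y = (69.672·7069.044205 − 1258.761792·120.504) / -8924.460960 = -38.190387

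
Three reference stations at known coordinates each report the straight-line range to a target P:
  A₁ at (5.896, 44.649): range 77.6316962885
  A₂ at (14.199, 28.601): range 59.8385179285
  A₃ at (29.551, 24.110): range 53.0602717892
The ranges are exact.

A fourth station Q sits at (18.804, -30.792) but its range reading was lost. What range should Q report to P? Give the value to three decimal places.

11.963

eq1: (x − 5.896)² + (y − 44.649)² = 77.6316962885²
eq2: (x − 14.199)² + (y − 28.601)² = 59.8385179285²
eq3: (x − 29.551)² + (y − 24.110)² = 53.0602717892²
eq1−eq3, eq1−eq2 (x²,y² cancel):
  47.310·x − 41.078·y = 2637.545510
  16.606·x − 32.096·y = 1437.364826
det = 47.310·-32.096 − -41.078·16.606 = -836.320492
x = (2637.545510·-32.096 − -41.078·1437.364826) / -836.320492 = 30.622935
y = (47.310·1437.364826 − 2637.545510·16.606) / -836.320492 = -28.939443
|P − Q| = √((30.622935 − 18.804)² + (-28.939443 − -30.792)²) = 11.963244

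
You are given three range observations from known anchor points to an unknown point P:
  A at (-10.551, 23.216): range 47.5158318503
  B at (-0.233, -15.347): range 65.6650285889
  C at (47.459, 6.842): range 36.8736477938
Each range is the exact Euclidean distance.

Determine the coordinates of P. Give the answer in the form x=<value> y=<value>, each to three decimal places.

x=33.520 y=40.979

eq1: (x + 10.551)² + (y − 23.216)² = 47.5158318503²
eq2: (x + 0.233)² + (y + 15.347)² = 65.6650285889²
eq3: (x − 47.459)² + (y − 6.842)² = 36.8736477938²
eq2−eq1, eq2−eq3 (x²,y² cancel):
  -20.636·x + 77.126·y = 2468.863262
  95.384·x + 44.378·y = 5015.815025
det = -20.636·44.378 − 77.126·95.384 = -8272.370792
x = (2468.863262·44.378 − 77.126·5015.815025) / -8272.370792 = 33.519597
y = (-20.636·5015.815025 − 2468.863262·95.384) / -8272.370792 = 40.979354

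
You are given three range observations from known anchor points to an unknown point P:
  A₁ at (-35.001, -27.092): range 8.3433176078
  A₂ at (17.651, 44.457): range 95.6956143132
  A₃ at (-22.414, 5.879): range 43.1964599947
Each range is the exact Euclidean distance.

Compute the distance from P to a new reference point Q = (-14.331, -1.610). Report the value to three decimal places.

eq1: (x + 35.001)² + (y + 27.092)² = 8.3433176078²
eq2: (x − 17.651)² + (y − 44.457)² = 95.6956143132²
eq3: (x + 22.414)² + (y − 5.879)² = 43.1964599947²
eq3−eq2, eq3−eq1 (x²,y² cancel):
  80.130·x + 77.156·y = -5540.683830
  -25.174·x − 65.942·y = 3218.419635
det = 80.130·-65.942 − 77.156·-25.174 = -3341.607316
x = (-5540.683830·-65.942 − 77.156·3218.419635) / -3341.607316 = -35.026075
y = (80.130·3218.419635 − -5540.683830·-25.174) / -3341.607316 = -35.435280
|P − Q| = √((-35.026075 − -14.331)² + (-35.435280 − -1.610)²) = 39.653949

39.654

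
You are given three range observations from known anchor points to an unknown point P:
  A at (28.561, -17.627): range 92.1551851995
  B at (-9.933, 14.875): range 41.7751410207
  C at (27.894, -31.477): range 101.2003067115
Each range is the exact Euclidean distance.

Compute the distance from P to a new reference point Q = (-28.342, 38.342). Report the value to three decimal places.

eq1: (x − 28.561)² + (y + 17.627)² = 92.1551851995²
eq2: (x + 9.933)² + (y − 14.875)² = 41.7751410207²
eq3: (x − 27.894)² + (y + 31.477)² = 101.2003067115²
eq1−eq3, eq1−eq2 (x²,y² cancel):
  -1.334·x − 27.700·y = -1106.489004
  -76.988·x + 65.004·y = 5940.904016
det = -1.334·65.004 − -27.700·-76.988 = -2219.282936
x = (-1106.489004·65.004 − -27.700·5940.904016) / -2219.282936 = -41.741784
y = (-1.334·5940.904016 − -1106.489004·-76.988) / -2219.282936 = 41.955688
|P − Q| = √((-41.741784 − -28.342)² + (41.955688 − 38.342)²) = 13.878507

13.879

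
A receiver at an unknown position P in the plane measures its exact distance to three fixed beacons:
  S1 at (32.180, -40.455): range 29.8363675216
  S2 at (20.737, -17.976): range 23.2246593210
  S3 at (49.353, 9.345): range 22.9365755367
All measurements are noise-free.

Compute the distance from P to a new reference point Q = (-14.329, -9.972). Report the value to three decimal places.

eq1: (x − 32.180)² + (y + 40.455)² = 29.8363675216²
eq2: (x − 20.737)² + (y + 17.976)² = 23.2246593210²
eq3: (x − 49.353)² + (y − 9.345)² = 22.9365755367²
eq3−eq2, eq3−eq1 (x²,y² cancel):
  -57.232·x − 54.642·y = -1783.186192
  -34.346·x − 99.600·y = -215.010539
det = -57.232·-99.600 − -54.642·-34.346 = 3823.573068
x = (-1783.186192·-99.600 − -54.642·-215.010539) / 3823.573068 = 43.377421
y = (-57.232·-215.010539 − -1783.186192·-34.346) / 3823.573068 = -12.799502
|P − Q| = √((43.377421 − -14.329)² + (-12.799502 − -9.972)²) = 57.775651

57.776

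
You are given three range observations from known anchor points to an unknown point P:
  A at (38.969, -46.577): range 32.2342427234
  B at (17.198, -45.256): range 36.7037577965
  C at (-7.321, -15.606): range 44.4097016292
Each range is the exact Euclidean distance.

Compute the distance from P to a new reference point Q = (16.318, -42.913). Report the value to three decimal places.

35.268

eq1: (x − 38.969)² + (y + 46.577)² = 32.2342427234²
eq2: (x − 17.198)² + (y + 45.256)² = 36.7037577965²
eq3: (x + 7.321)² + (y + 15.606)² = 44.4097016292²
eq2−eq1, eq2−eq3 (x²,y² cancel):
  43.542·x − 2.642·y = 1652.242582
  -49.038·x + 59.300·y = -2671.788225
det = 43.542·59.300 − -2.642·-49.038 = 2452.482204
x = (1652.242582·59.300 − -2.642·-2671.788225) / 2452.482204 = 37.072286
y = (43.542·-2671.788225 − 1652.242582·-49.038) / 2452.482204 = -14.398609
|P − Q| = √((37.072286 − 16.318)² + (-14.398609 − -42.913)²) = 35.267703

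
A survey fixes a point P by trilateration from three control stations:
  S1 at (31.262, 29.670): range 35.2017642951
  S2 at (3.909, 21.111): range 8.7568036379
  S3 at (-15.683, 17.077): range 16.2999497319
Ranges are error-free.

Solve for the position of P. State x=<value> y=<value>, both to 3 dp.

x=0.150 y=13.202

eq1: (x − 31.262)² + (y − 29.670)² = 35.2017642951²
eq2: (x − 3.909)² + (y − 21.111)² = 8.7568036379²
eq3: (x + 15.683)² + (y − 17.077)² = 16.2999497319²
eq1−eq3, eq1−eq2 (x²,y² cancel):
  -93.890·x − 25.186·y = -346.565278
  -54.706·x − 17.118·y = -234.184342
det = -93.890·-17.118 − -25.186·-54.706 = 229.383704
x = (-346.565278·-17.118 − -25.186·-234.184342) / 229.383704 = 0.149695
y = (-93.890·-234.184342 − -346.565278·-54.706) / 229.383704 = 13.202193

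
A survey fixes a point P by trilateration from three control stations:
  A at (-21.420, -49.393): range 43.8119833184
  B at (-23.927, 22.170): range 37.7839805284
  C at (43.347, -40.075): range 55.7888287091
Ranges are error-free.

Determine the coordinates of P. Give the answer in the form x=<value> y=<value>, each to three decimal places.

eq1: (x + 21.420)² + (y + 49.393)² = 43.8119833184²
eq2: (x + 23.927)² + (y − 22.170)² = 37.7839805284²
eq3: (x − 43.347)² + (y + 40.075)² = 55.7888287091²
eq2−eq3, eq2−eq1 (x²,y² cancel):
  134.548·x − 124.490·y = 736.193581
  5.014·x − 143.126·y = 1342.613922
det = 134.548·-143.126 − -124.490·5.014 = -18633.124188
x = (736.193581·-143.126 − -124.490·1342.613922) / -18633.124188 = -3.315255
y = (134.548·1342.613922 − 736.193581·5.014) / -18633.124188 = -9.496783

x=-3.315 y=-9.497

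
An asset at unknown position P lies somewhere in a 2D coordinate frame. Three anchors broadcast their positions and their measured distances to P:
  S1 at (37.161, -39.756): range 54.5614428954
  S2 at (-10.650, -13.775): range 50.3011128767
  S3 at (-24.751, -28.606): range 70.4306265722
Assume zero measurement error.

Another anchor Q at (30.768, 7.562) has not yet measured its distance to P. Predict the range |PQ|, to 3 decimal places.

eq1: (x − 37.161)² + (y + 39.756)² = 54.5614428954²
eq2: (x + 10.650)² + (y + 13.775)² = 50.3011128767²
eq3: (x + 24.751)² + (y + 28.606)² = 70.4306265722²
eq2−eq3, eq2−eq1 (x²,y² cancel):
  -28.202·x − 29.662·y = -1302.529091
  95.622·x − 51.962·y = 2211.557238
det = -28.202·-51.962 − -29.662·95.622 = 4301.772088
x = (-1302.529091·-51.962 − -29.662·2211.557238) / 4301.772088 = 30.982866
y = (-28.202·2211.557238 − -1302.529091·95.622) / 4301.772088 = 14.454531
|P − Q| = √((30.982866 − 30.768)² + (14.454531 − 7.562)²) = 6.895880

6.896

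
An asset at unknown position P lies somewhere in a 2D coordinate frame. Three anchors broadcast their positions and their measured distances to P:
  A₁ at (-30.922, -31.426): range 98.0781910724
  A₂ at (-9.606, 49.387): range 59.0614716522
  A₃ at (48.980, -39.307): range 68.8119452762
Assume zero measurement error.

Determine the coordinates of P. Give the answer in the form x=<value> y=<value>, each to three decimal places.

x=45.985 y=29.440

eq1: (x + 30.922)² + (y + 31.426)² = 98.0781910724²
eq2: (x + 9.606)² + (y − 49.387)² = 59.0614716522²
eq3: (x − 48.980)² + (y + 39.307)² = 68.8119452762²
eq3−eq1, eq3−eq2 (x²,y² cancel):
  -159.804·x + 15.762·y = -6884.564840
  -117.172·x + 177.388·y = -165.903265
det = -159.804·177.388 − 15.762·-117.172 = -26500.446888
x = (-6884.564840·177.388 − 15.762·-165.903265) / -26500.446888 = 45.985044
y = (-159.804·-165.903265 − -6884.564840·-117.172) / -26500.446888 = 29.439738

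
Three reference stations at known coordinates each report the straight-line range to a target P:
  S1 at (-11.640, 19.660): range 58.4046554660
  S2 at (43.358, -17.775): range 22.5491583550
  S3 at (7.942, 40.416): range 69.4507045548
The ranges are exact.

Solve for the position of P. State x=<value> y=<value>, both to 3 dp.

eq1: (x + 11.640)² + (y − 19.660)² = 58.4046554660²
eq2: (x − 43.358)² + (y + 17.775)² = 22.5491583550²
eq3: (x − 7.942)² + (y − 40.416)² = 69.4507045548²
eq2−eq3, eq2−eq1 (x²,y² cancel):
  -70.832·x + 116.382·y = -4814.274190
  -109.996·x + 74.870·y = -4576.500827
det = -70.832·74.870 − 116.382·-109.996 = 7498.362632
x = (-4814.274190·74.870 − 116.382·-4576.500827) / 7498.362632 = 22.962028
y = (-70.832·-4576.500827 − -4814.274190·-109.996) / 7498.362632 = -27.391073

x=22.962 y=-27.391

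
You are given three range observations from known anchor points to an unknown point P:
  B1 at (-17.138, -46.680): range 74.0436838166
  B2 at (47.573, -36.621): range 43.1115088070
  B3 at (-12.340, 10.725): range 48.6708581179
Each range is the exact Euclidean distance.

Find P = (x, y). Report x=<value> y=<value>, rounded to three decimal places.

eq1: (x + 17.138)² + (y + 46.680)² = 74.0436838166²
eq2: (x − 47.573)² + (y + 36.621)² = 43.1115088070²
eq3: (x + 12.340)² + (y − 10.725)² = 48.6708581179²
eq1−eq2, eq1−eq3 (x²,y² cancel):
  129.422·x + 20.118·y = 4755.419448
  9.596·x + 114.810·y = 908.182464
det = 129.422·114.810 − 20.118·9.596 = 14665.887492
x = (4755.419448·114.810 − 20.118·908.182464) / 14665.887492 = 35.981381
y = (129.422·908.182464 − 4755.419448·9.596) / 14665.887492 = 4.902928

x=35.981 y=4.903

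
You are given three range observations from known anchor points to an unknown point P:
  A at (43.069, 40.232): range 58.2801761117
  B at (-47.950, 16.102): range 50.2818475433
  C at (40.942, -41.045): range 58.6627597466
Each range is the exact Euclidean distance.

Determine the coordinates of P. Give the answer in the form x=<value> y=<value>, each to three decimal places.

eq1: (x − 43.069)² + (y − 40.232)² = 58.2801761117²
eq2: (x + 47.950)² + (y − 16.102)² = 50.2818475433²
eq3: (x − 40.942)² + (y + 41.045)² = 58.6627597466²
eq2−eq3, eq2−eq1 (x²,y² cancel):
  177.784·x − 114.294·y = -110.592704
  182.038·x + 48.260·y = 46.760946
det = 177.784·48.260 − -114.294·182.038 = 29385.707012
x = (-110.592704·48.260 − -114.294·46.760946) / 29385.707012 = 0.000248
y = (177.784·46.760946 − -110.592704·182.038) / 29385.707012 = 0.968002

x=0.000 y=0.968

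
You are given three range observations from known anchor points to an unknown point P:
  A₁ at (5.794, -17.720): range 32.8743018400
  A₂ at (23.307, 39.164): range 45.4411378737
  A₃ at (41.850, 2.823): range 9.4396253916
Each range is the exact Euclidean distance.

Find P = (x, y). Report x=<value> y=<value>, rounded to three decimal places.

eq1: (x − 5.794)² + (y + 17.720)² = 32.8743018400²
eq2: (x − 23.307)² + (y − 39.164)² = 45.4411378737²
eq3: (x − 41.850)² + (y − 2.823)² = 9.4396253916²
eq1−eq3, eq1−eq2 (x²,y² cancel):
  72.112·x + 41.086·y = 2403.436187
  35.026·x + 113.768·y = 745.289019
det = 72.112·113.768 − 41.086·35.026 = 6764.959780
x = (2403.436187·113.768 − 41.086·745.289019) / 6764.959780 = 35.892776
y = (72.112·745.289019 − 2403.436187·35.026) / 6764.959780 = -4.499432

x=35.893 y=-4.499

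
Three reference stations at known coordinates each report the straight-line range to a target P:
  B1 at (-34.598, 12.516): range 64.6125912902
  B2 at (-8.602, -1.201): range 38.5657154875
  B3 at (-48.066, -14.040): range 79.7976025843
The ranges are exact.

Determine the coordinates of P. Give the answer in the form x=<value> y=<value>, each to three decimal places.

eq1: (x + 34.598)² + (y − 12.516)² = 64.6125912902²
eq2: (x + 8.602)² + (y + 1.201)² = 38.5657154875²
eq3: (x + 48.066)² + (y + 14.040)² = 79.7976025843²
eq1−eq2, eq1−eq3 (x²,y² cancel):
  51.992·x − 27.434·y = 1409.237487
  -26.936·x − 53.112·y = -1039.080329
det = 51.992·-53.112 − -27.434·-26.936 = -3500.361328
x = (1409.237487·-53.112 − -27.434·-1039.080329) / -3500.361328 = 29.526538
y = (51.992·-1039.080329 − 1409.237487·-26.936) / -3500.361328 = 4.589424

x=29.527 y=4.589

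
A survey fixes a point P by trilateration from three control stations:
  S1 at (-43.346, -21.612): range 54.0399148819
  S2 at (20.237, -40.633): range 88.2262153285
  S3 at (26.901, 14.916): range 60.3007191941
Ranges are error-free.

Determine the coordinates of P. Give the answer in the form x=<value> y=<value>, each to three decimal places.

x=-31.202 y=31.046

eq1: (x + 43.346)² + (y + 21.612)² = 54.0399148819²
eq2: (x − 20.237)² + (y + 40.633)² = 88.2262153285²
eq3: (x − 26.901)² + (y − 14.916)² = 60.3007191941²
eq1−eq2, eq1−eq3 (x²,y² cancel):
  127.166·x − 38.042·y = -5148.930073
  140.494·x + 73.056·y = -2115.667738
det = 127.166·73.056 − -38.042·140.494 = 14634.912044
x = (-5148.930073·73.056 − -38.042·-2115.667738) / 14634.912044 = -31.202406
y = (127.166·-2115.667738 − -5148.930073·140.494) / 14634.912044 = 31.045815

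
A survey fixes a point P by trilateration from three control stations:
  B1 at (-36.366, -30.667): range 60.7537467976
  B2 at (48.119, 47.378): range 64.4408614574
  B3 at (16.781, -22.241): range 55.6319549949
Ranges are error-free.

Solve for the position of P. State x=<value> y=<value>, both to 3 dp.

eq1: (x + 36.366)² + (y + 30.667)² = 60.7537467976²
eq2: (x − 48.119)² + (y − 47.378)² = 64.4408614574²
eq3: (x − 16.781)² + (y + 22.241)² = 55.6319549949²
eq1−eq2, eq1−eq3 (x²,y² cancel):
  168.970·x + 156.090·y = 1835.555325
  106.294·x + 16.852·y = -890.583470
det = 168.970·16.852 − 156.090·106.294 = -13743.948020
x = (1835.555325·16.852 − 156.090·-890.583470) / -13743.948020 = -12.365003
y = (168.970·-890.583470 − 1835.555325·106.294) / -13743.948020 = 25.144915

x=-12.365 y=25.145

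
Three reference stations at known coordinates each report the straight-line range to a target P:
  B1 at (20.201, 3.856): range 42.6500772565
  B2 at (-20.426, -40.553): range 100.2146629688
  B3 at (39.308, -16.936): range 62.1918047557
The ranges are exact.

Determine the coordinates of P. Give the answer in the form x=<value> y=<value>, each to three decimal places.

x=32.041 y=44.830

eq1: (x − 20.201)² + (y − 3.856)² = 42.6500772565²
eq2: (x + 20.426)² + (y + 40.553)² = 100.2146629688²
eq3: (x − 39.308)² + (y + 16.936)² = 62.1918047557²
eq1−eq2, eq1−eq3 (x²,y² cancel):
  -81.254·x − 88.818·y = -6585.131436
  38.214·x − 41.584·y = -639.793666
det = -81.254·-41.584 − -88.818·38.214 = 6772.957388
x = (-6585.131436·-41.584 − -88.818·-639.793666) / 6772.957388 = 32.040791
y = (-81.254·-639.793666 − -6585.131436·38.214) / 6772.957388 = 44.829753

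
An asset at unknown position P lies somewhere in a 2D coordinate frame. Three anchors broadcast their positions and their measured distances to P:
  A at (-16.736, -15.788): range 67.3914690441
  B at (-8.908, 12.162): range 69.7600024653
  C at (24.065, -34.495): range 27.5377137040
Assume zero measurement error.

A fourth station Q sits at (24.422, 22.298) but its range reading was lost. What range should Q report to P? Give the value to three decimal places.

eq1: (x + 16.736)² + (y + 15.788)² = 67.3914690441²
eq2: (x + 8.908)² + (y − 12.162)² = 69.7600024653²
eq3: (x − 24.065)² + (y + 34.495)² = 27.5377137040²
eq3−eq1, eq3−eq2 (x²,y² cancel):
  -81.602·x + 37.414·y = -5022.959034
  -65.946·x + 93.314·y = -5649.894810
det = -81.602·93.314 − 37.414·-65.946 = -5147.305384
x = (-5022.959034·93.314 − 37.414·-5649.894810) / -5147.305384 = 49.992611
y = (-81.602·-5649.894810 − -5022.959034·-65.946) / -5147.305384 = -25.216817
|P − Q| = √((49.992611 − 24.422)² + (-25.216817 − 22.298)²) = 53.958447

53.958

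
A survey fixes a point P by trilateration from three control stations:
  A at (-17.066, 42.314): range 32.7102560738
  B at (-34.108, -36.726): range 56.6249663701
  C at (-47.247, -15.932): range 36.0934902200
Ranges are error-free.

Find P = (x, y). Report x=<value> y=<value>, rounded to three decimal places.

x=-40.539 y=19.533

eq1: (x + 17.066)² + (y − 42.314)² = 32.7102560738²
eq2: (x + 34.108)² + (y + 36.726)² = 56.6249663701²
eq3: (x + 47.247)² + (y + 15.932)² = 36.0934902200²
eq1−eq3, eq1−eq2 (x²,y² cancel):
  -60.362·x − 116.492·y = 171.605497
  -34.084·x − 158.080·y = -1705.994176
det = -60.362·-158.080 − -116.492·-34.084 = 5571.511632
x = (171.605497·-158.080 − -116.492·-1705.994176) / 5571.511632 = -40.538742
y = (-60.362·-1705.994176 − 171.605497·-34.084) / 5571.511632 = 19.532620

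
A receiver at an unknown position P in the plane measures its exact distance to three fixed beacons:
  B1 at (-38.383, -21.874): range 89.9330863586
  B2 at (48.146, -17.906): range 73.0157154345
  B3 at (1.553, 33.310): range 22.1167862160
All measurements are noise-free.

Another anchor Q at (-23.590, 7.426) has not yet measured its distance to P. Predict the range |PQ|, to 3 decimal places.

eq1: (x + 38.383)² + (y + 21.874)² = 89.9330863586²
eq2: (x − 48.146)² + (y + 17.906)² = 73.0157154345²
eq3: (x − 1.553)² + (y − 33.310)² = 22.1167862160²
eq3−eq1, eq3−eq2 (x²,y² cancel):
  -79.872·x − 110.368·y = -6759.049133
  93.186·x − 102.432·y = -3315.448225
det = -79.872·-102.432 − -110.368·93.186 = 18466.201152
x = (-6759.049133·-102.432 − -110.368·-3315.448225) / 18466.201152 = 17.676810
y = (-79.872·-3315.448225 − -6759.049133·93.186) / 18466.201152 = 48.448526
|P − Q| = √((17.676810 − -23.590)² + (48.448526 − 7.426)²) = 58.187604

58.188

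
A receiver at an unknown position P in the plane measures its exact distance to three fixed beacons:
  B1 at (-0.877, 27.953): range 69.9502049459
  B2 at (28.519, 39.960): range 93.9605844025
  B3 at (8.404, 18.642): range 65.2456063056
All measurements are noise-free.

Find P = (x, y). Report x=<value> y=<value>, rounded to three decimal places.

eq1: (x + 0.877)² + (y − 27.953)² = 69.9502049459²
eq2: (x − 28.519)² + (y − 39.960)² = 93.9605844025²
eq3: (x − 8.404)² + (y − 18.642)² = 65.2456063056²
eq1−eq2, eq1−eq3 (x²,y² cancel):
  58.792·x + 24.014·y = -2307.564626
  18.562·x − 18.622·y = 272.054072
det = 58.792·-18.622 − 24.014·18.562 = -1540.572492
x = (-2307.564626·-18.622 − 24.014·272.054072) / -1540.572492 = -23.652481
y = (58.792·272.054072 − -2307.564626·18.562) / -1540.572492 = -38.185556

x=-23.652 y=-38.186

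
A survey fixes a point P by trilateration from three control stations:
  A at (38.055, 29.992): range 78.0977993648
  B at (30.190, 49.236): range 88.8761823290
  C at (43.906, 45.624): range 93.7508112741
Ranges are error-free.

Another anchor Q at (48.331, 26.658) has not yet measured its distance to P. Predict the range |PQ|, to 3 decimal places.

83.223

eq1: (x − 38.055)² + (y − 29.992)² = 78.0977993648²
eq2: (x − 30.190)² + (y − 49.236)² = 88.8761823290²
eq3: (x − 43.906)² + (y − 45.624)² = 93.7508112741²
eq3−eq2, eq3−eq1 (x²,y² cancel):
  -27.432·x + 7.224·y = 216.572413
  -11.702·x − 31.264·y = 1028.365226
det = -27.432·-31.264 − 7.224·-11.702 = 942.169296
x = (216.572413·-31.264 − 7.224·1028.365226) / 942.169296 = -15.071421
y = (-27.432·1028.365226 − 216.572413·-11.702) / 942.169296 = -27.251774
|P − Q| = √((-15.071421 − 48.331)² + (-27.251774 − 26.658)²) = 83.223378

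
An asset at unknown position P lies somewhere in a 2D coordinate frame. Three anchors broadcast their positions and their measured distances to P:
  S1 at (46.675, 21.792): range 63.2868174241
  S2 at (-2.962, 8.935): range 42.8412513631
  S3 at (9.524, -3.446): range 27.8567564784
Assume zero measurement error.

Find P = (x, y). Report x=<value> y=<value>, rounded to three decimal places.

eq1: (x − 46.675)² + (y − 21.792)² = 63.2868174241²
eq2: (x + 2.962)² + (y − 8.935)² = 42.8412513631²
eq3: (x − 9.524)² + (y + 3.446)² = 27.8567564784²
eq1−eq3, eq1−eq2 (x²,y² cancel):
  -74.302·x − 50.476·y = 678.356981
  -99.274·x − 25.714·y = -394.990779
det = -74.302·-25.714 − -50.476·-99.274 = -3100.352796
x = (678.356981·-25.714 − -50.476·-394.990779) / -3100.352796 = 12.056959
y = (-74.302·-394.990779 − 678.356981·-99.274) / -3100.352796 = -31.187359

x=12.057 y=-31.187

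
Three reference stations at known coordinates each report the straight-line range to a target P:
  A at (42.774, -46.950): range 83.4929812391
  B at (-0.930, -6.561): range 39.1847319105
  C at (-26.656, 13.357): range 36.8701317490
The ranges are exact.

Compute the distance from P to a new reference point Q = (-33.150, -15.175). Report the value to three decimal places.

7.846

eq1: (x − 42.774)² + (y + 46.950)² = 83.4929812391²
eq2: (x + 0.930)² + (y + 6.561)² = 39.1847319105²
eq3: (x + 26.656)² + (y − 13.357)² = 36.8701317490²
eq1−eq2, eq1−eq3 (x²,y² cancel):
  -87.408·x + 80.778·y = 1445.628746
  -138.860·x + 120.614·y = 2466.705510
det = -87.408·120.614 − 80.778·-138.860 = 674.204568
x = (1445.628746·120.614 − 80.778·2466.705510) / 674.204568 = -36.921245
y = (-87.408·2466.705510 − 1445.628746·-138.860) / 674.204568 = -22.055305
|P − Q| = √((-36.921245 − -33.150)² + (-22.055305 − -15.175)²) = 7.846075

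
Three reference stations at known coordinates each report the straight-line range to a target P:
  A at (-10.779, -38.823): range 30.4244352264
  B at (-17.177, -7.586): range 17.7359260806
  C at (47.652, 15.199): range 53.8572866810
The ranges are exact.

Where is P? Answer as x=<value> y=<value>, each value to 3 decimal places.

x=0.319 y=-10.495

eq1: (x + 10.779)² + (y + 38.823)² = 30.4244352264²
eq2: (x + 17.177)² + (y + 7.586)² = 17.7359260806²
eq3: (x − 47.652)² + (y − 15.199)² = 53.8572866810²
eq2−eq3, eq2−eq1 (x²,y² cancel):
  129.658·x + 45.570·y = -436.918275
  12.796·x − 62.474·y = 659.732260
det = 129.658·-62.474 − 45.570·12.796 = -8683.367612
x = (-436.918275·-62.474 − 45.570·659.732260) / -8683.367612 = 0.318767
y = (129.658·659.732260 − -436.918275·12.796) / -8683.367612 = -10.494819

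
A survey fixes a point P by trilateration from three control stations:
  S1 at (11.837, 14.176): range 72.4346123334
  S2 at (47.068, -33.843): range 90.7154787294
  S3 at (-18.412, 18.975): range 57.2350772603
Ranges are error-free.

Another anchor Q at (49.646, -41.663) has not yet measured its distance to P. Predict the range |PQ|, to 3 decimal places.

eq1: (x − 11.837)² + (y − 14.176)² = 72.4346123334²
eq2: (x − 47.068)² + (y + 33.843)² = 90.7154787294²
eq3: (x + 18.412)² + (y − 18.975)² = 57.2350772603²
eq3−eq1, eq3−eq2 (x²,y² cancel):
  60.498·x − 9.598·y = -2328.897819
  130.960·x − 105.636·y = -2291.751108
det = 60.498·-105.636 − -9.598·130.960 = -5133.812648
x = (-2328.897819·-105.636 − -9.598·-2291.751108) / -5133.812648 = -43.636034
y = (60.498·-2291.751108 − -2328.897819·130.960) / -5133.812648 = -32.402059
|P − Q| = √((-43.636034 − 49.646)² + (-32.402059 − -41.663)²) = 93.740615

93.741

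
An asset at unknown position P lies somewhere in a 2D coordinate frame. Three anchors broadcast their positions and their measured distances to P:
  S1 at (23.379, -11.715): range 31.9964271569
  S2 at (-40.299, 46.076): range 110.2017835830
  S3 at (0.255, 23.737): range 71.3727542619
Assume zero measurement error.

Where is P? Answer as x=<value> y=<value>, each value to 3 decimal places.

eq1: (x − 23.379)² + (y + 11.715)² = 31.9964271569²
eq2: (x + 40.299)² + (y − 46.076)² = 110.2017835830²
eq3: (x − 0.255)² + (y − 23.737)² = 71.3727542619²
eq2−eq3, eq2−eq1 (x²,y² cancel):
  81.108·x − 44.678·y = 3866.866071
  127.356·x − 115.582·y = 8057.473443
det = 81.108·-115.582 − -44.678·127.356 = -3684.613488
x = (3866.866071·-115.582 − -44.678·8057.473443) / -3684.613488 = 23.597676
y = (81.108·8057.473443 − 3866.866071·127.356) / -3684.613488 = -43.710680

x=23.598 y=-43.711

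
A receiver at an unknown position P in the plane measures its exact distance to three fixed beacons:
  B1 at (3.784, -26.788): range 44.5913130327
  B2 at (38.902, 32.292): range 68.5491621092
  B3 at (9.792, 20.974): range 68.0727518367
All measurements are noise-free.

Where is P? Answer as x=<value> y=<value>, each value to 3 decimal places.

x=47.472 y=-35.719

eq1: (x − 3.784)² + (y + 26.788)² = 44.5913130327²
eq2: (x − 38.902)² + (y − 32.292)² = 68.5491621092²
eq3: (x − 9.792)² + (y − 20.974)² = 68.0727518367²
eq2−eq3, eq2−eq1 (x²,y² cancel):
  -58.220·x − 22.636·y = -1955.258845
  -70.236·x − 118.160·y = 886.379160
det = -58.220·-118.160 − -22.636·-70.236 = 5289.413104
x = (-1955.258845·-118.160 − -22.636·886.379160) / 5289.413104 = 47.471706
y = (-58.220·886.379160 − -1955.258845·-70.236) / 5289.413104 = -35.719380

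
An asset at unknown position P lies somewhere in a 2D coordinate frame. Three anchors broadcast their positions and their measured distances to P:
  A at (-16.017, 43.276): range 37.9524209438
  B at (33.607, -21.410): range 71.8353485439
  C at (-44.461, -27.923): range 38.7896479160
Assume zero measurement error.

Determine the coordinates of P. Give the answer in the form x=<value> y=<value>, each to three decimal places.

x=-31.622 y=8.680

eq1: (x + 16.017)² + (y − 43.276)² = 37.9524209438²
eq2: (x − 33.607)² + (y + 21.410)² = 71.8353485439²
eq3: (x + 44.461)² + (y + 27.923)² = 38.7896479160²
eq3−eq1, eq3−eq2 (x²,y² cancel):
  56.888·x + 142.398·y = -562.867455
  156.136·x + 13.026·y = -4824.336416
det = 56.888·13.026 − 142.398·156.136 = -21492.431040
x = (-562.867455·13.026 − 142.398·-4824.336416) / -21492.431040 = -31.622479
y = (56.888·-4824.336416 − -562.867455·156.136) / -21492.431040 = 8.680404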